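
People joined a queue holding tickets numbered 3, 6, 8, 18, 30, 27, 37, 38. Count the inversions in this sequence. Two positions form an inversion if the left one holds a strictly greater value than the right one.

Count, for each position, how many later elements it exceeds:
3: 0
6: 0
8: 0
18: 0
30: 1
27: 0
37: 0
38: 0
Sum: 0 + 0 + 0 + 0 + 1 + 0 + 0 + 0 = 1

Out-of-order pairs: 1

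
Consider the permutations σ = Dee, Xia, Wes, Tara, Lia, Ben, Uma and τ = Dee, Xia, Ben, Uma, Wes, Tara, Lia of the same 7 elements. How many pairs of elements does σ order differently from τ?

Discordant pairs: 6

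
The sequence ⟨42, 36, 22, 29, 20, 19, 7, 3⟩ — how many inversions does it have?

For each element, count later entries that are smaller:
42 → 36, 22, 29, 20, 19, 7, 3 → 7
36 → 22, 29, 20, 19, 7, 3 → 6
22 → 20, 19, 7, 3 → 4
29 → 20, 19, 7, 3 → 4
20 → 19, 7, 3 → 3
19 → 7, 3 → 2
7 → 3 → 1
3 → none → 0
Sum: 7 + 6 + 4 + 4 + 3 + 2 + 1 + 0 = 27

27 out-of-order pairs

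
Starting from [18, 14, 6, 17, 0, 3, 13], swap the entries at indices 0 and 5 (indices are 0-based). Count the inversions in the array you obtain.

Positions 0 and 5 hold 18 and 3; after swapping, the array is [3, 14, 6, 17, 0, 18, 13].
For each element, count later entries that are smaller:
3 → 0 → 1
14 → 6, 0, 13 → 3
6 → 0 → 1
17 → 0, 13 → 2
0 → none → 0
18 → 13 → 1
13 → none → 0
Sum: 1 + 3 + 1 + 2 + 0 + 1 + 0 = 8

8 inversions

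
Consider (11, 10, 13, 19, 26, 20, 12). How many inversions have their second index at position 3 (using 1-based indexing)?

0 such elements

The element at index 3 is 13.
Elements before it: 11, 10
None of them are larger than 13.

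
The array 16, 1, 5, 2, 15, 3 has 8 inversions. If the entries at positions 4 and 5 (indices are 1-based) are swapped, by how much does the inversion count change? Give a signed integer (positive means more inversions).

Positions 4 and 5 hold 2 and 15; after swapping, the array is [16, 1, 5, 15, 2, 3].
Element-by-element contributions:
16 → 1, 5, 15, 2, 3 → 5
1 → none → 0
5 → 2, 3 → 2
15 → 2, 3 → 2
2 → none → 0
3 → none → 0
Sum: 5 + 0 + 2 + 2 + 0 + 0 = 9
Change: 9 − 8 = +1

+1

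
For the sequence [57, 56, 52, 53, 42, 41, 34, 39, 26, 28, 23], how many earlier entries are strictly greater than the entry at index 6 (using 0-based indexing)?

The element at index 6 is 34.
Elements before it: 57, 56, 52, 53, 42, 41
Those larger than 34: 57, 56, 52, 53, 42, 41

6 such elements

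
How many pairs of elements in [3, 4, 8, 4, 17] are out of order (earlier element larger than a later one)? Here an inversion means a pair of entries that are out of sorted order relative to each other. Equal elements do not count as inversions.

For each element, count later entries that are smaller:
3: 0
4: 0
8: 1
4: 0
17: 0
Sum: 0 + 0 + 1 + 0 + 0 = 1

1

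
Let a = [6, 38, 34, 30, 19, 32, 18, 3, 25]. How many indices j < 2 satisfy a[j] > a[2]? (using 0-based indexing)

1

The element at index 2 is 34.
Elements before it: 6, 38
Those larger than 34: 38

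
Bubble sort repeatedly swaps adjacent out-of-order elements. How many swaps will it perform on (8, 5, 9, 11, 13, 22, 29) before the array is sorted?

Each adjacent swap fixes exactly one inversion, so the minimum swap count equals the number of inversions.
Count inversions — for each element, later elements that are smaller:
8: 5 → 1
5: none → 0
9: none → 0
11: none → 0
13: none → 0
22: none → 0
29: none → 0
Total inversions: 1 + 0 + 0 + 0 + 0 + 0 + 0 = 1

1 swap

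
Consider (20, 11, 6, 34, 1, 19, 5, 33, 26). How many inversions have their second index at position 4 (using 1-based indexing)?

0 such elements

The element at index 4 is 34.
Elements before it: 20, 11, 6
None of them are larger than 34.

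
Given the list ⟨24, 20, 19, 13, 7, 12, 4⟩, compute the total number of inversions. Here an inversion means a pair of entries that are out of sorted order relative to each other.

20

Sweep left to right; for each value list the smaller values that follow it:
24: 6
20: 5
19: 4
13: 3
7: 1
12: 1
4: 0
Sum: 6 + 5 + 4 + 3 + 1 + 1 + 0 = 20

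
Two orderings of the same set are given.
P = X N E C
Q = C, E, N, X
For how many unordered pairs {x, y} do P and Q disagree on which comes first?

6

Assign each item its position (1..4) in the first ordering, then rewrite the second ordering as that position sequence:
positions: X→1, N→2, E→3, C→4
second ordering as positions: [4, 3, 2, 1]
Discordant pairs = inversions in this position sequence.
4: 3, 2, 1 → 3
3: 2, 1 → 2
2: 1 → 1
1: 0
Total: 3 + 2 + 1 + 0 = 6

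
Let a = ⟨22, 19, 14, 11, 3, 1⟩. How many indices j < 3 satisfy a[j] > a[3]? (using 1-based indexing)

2 such elements

The element at index 3 is 14.
Elements before it: 22, 19
Those larger than 14: 22, 19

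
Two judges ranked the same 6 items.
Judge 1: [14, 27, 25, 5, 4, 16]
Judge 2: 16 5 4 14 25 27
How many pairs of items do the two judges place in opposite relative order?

Assign each item its position (1..6) in the first ordering, then rewrite the second ordering as that position sequence:
positions: 14→1, 27→2, 25→3, 5→4, 4→5, 16→6
second ordering as positions: [6, 4, 5, 1, 3, 2]
Discordant pairs = inversions in this position sequence.
6: 4, 5, 1, 3, 2 → 5
4: 1, 3, 2 → 3
5: 1, 3, 2 → 3
1: 0
3: 2 → 1
2: 0
Total: 5 + 3 + 3 + 0 + 1 + 0 = 12

12 discordant pairs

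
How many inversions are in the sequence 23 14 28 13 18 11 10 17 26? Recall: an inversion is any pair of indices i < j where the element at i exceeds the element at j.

Count, for each position, how many later elements it exceeds:
23 → 14, 13, 18, 11, 10, 17 → 6
14 → 13, 11, 10 → 3
28 → 13, 18, 11, 10, 17, 26 → 6
13 → 11, 10 → 2
18 → 11, 10, 17 → 3
11 → 10 → 1
10 → none → 0
17 → none → 0
26 → none → 0
Sum: 6 + 3 + 6 + 2 + 3 + 1 + 0 + 0 + 0 = 21

21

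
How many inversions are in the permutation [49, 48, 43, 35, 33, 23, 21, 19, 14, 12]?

45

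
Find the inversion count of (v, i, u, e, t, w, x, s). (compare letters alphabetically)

12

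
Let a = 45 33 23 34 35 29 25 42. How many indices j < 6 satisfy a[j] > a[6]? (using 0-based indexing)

5

The element at index 6 is 25.
Elements before it: 45, 33, 23, 34, 35, 29
Those larger than 25: 45, 33, 34, 35, 29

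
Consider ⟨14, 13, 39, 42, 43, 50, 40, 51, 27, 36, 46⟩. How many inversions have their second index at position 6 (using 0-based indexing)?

3 such elements

The element at index 6 is 40.
Elements before it: 14, 13, 39, 42, 43, 50
Those larger than 40: 42, 43, 50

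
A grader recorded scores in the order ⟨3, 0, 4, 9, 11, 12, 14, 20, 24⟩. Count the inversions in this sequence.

Sweep left to right; for each value list the smaller values that follow it:
3: 1
0: 0
4: 0
9: 0
11: 0
12: 0
14: 0
20: 0
24: 0
Sum: 1 + 0 + 0 + 0 + 0 + 0 + 0 + 0 + 0 = 1

1 inversion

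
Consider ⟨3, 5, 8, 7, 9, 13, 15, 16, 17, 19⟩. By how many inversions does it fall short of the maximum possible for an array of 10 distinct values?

44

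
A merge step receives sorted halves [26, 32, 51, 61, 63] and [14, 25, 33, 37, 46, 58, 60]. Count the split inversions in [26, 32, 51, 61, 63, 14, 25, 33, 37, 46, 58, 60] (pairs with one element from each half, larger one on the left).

23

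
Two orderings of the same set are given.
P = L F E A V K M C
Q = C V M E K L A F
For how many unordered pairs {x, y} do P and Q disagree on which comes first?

22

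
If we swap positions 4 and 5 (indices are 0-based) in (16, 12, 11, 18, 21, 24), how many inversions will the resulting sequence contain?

Positions 4 and 5 hold 21 and 24; after swapping, the array is [16, 12, 11, 18, 24, 21].
For each element, count later entries that are smaller:
16: 2
12: 1
11: 0
18: 0
24: 1
21: 0
Sum: 2 + 1 + 0 + 0 + 1 + 0 = 4

4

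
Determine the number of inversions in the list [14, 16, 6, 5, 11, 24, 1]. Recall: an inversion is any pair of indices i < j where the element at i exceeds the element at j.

13

Element-by-element contributions:
14 → 6, 5, 11, 1 → 4
16 → 6, 5, 11, 1 → 4
6 → 5, 1 → 2
5 → 1 → 1
11 → 1 → 1
24 → 1 → 1
1 → none → 0
Sum: 4 + 4 + 2 + 1 + 1 + 1 + 0 = 13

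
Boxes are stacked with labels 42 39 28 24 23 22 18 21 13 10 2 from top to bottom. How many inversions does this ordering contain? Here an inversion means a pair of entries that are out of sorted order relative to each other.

Element-by-element contributions:
42 → 39, 28, 24, 23, 22, 18, 21, 13, 10, 2 → 10
39 → 28, 24, 23, 22, 18, 21, 13, 10, 2 → 9
28 → 24, 23, 22, 18, 21, 13, 10, 2 → 8
24 → 23, 22, 18, 21, 13, 10, 2 → 7
23 → 22, 18, 21, 13, 10, 2 → 6
22 → 18, 21, 13, 10, 2 → 5
18 → 13, 10, 2 → 3
21 → 13, 10, 2 → 3
13 → 10, 2 → 2
10 → 2 → 1
2 → none → 0
Sum: 10 + 9 + 8 + 7 + 6 + 5 + 3 + 3 + 2 + 1 + 0 = 54

54 out-of-order pairs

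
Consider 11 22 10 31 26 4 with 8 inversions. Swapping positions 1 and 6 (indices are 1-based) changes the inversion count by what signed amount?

-3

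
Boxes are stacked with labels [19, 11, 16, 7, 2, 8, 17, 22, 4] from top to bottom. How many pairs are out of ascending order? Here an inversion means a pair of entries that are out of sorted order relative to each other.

20

Count, for each position, how many later elements it exceeds:
19 → 11, 16, 7, 2, 8, 17, 4 → 7
11 → 7, 2, 8, 4 → 4
16 → 7, 2, 8, 4 → 4
7 → 2, 4 → 2
2 → none → 0
8 → 4 → 1
17 → 4 → 1
22 → 4 → 1
4 → none → 0
Sum: 7 + 4 + 4 + 2 + 0 + 1 + 1 + 1 + 0 = 20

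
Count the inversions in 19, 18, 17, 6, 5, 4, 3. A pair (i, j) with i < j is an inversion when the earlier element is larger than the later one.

Inversions: 21

Element-by-element contributions:
19 → 18, 17, 6, 5, 4, 3 → 6
18 → 17, 6, 5, 4, 3 → 5
17 → 6, 5, 4, 3 → 4
6 → 5, 4, 3 → 3
5 → 4, 3 → 2
4 → 3 → 1
3 → none → 0
Sum: 6 + 5 + 4 + 3 + 2 + 1 + 0 = 21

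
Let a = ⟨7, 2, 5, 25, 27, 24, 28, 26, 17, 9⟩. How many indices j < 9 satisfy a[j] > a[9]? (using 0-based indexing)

6

The element at index 9 is 9.
Elements before it: 7, 2, 5, 25, 27, 24, 28, 26, 17
Those larger than 9: 25, 27, 24, 28, 26, 17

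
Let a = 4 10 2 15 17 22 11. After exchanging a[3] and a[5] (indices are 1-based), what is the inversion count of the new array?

8 inversions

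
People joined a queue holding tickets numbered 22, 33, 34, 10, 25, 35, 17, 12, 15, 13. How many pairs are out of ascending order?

Inversions: 29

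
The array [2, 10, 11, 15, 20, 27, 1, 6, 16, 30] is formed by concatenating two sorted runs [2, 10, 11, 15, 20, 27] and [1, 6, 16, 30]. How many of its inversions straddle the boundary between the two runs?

13 cross-inversions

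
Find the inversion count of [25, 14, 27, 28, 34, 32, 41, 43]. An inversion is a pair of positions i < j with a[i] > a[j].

2 out-of-order pairs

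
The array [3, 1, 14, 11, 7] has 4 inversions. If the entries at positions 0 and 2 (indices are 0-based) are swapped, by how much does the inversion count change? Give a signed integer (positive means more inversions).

+1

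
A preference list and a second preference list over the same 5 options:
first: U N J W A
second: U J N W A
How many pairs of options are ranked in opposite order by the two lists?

1 pair

Assign each item its position (1..5) in the first ordering, then rewrite the second ordering as that position sequence:
positions: U→1, N→2, J→3, W→4, A→5
second ordering as positions: [1, 3, 2, 4, 5]
Discordant pairs = inversions in this position sequence.
1: 0
3: 2 → 1
2: 0
4: 0
5: 0
Total: 0 + 1 + 0 + 0 + 0 = 1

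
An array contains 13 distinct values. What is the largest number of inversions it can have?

The maximum occurs when the array is in strictly decreasing order: every one of the C(13, 2) pairs is inverted.
C(13, 2) = 13·12/2 = 78

78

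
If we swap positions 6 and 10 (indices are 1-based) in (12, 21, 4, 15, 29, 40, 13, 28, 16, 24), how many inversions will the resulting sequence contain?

13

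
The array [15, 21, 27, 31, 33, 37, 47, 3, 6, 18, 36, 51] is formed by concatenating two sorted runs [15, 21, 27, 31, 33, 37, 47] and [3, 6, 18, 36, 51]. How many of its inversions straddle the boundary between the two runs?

22 split inversions

Take each right-half value and tally the left-half values above it:
r = 3: 15, 21, 27, 31, 33, 37, 47 → 7
r = 6: 15, 21, 27, 31, 33, 37, 47 → 7
r = 18: 21, 27, 31, 33, 37, 47 → 6
r = 36: 37, 47 → 2
r = 51: none → 0
Cross-inversions: 7 + 7 + 6 + 2 + 0 = 22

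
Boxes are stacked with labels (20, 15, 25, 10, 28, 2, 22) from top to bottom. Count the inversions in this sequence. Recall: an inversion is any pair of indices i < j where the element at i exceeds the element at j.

Listing every pair i<j with a[i]>a[j] (using 0-based positions):
(0,1): 20 > 15
(0,3): 20 > 10
(0,5): 20 > 2
(1,3): 15 > 10
(1,5): 15 > 2
(2,3): 25 > 10
(2,5): 25 > 2
(2,6): 25 > 22
(3,5): 10 > 2
(4,5): 28 > 2
(4,6): 28 > 22
That's 11 pairs.

11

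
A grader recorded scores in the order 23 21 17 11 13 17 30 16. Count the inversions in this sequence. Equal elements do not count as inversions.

16 inversions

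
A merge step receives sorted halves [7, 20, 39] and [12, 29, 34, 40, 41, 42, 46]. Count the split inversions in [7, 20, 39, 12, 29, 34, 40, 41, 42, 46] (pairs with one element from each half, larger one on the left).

Count, for every r in R, how many entries of L exceed r:
r = 12: 20, 39 → 2
r = 29: 39 → 1
r = 34: 39 → 1
r = 40: none → 0
r = 41: none → 0
r = 42: none → 0
r = 46: none → 0
Cross-inversions: 2 + 1 + 1 + 0 + 0 + 0 + 0 = 4

There are 4 split inversions.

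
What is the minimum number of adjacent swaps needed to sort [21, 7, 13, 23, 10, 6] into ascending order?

Minimum adjacent swaps = number of inversions (each swap of adjacent out-of-order elements removes one inversion and no swap can remove more).
Count inversions — for each element, later elements that are smaller:
21: 7, 13, 10, 6 → 4
7: 6 → 1
13: 10, 6 → 2
23: 10, 6 → 2
10: 6 → 1
6: none → 0
Total inversions: 4 + 1 + 2 + 2 + 1 + 0 = 10

There are 10 adjacent swaps.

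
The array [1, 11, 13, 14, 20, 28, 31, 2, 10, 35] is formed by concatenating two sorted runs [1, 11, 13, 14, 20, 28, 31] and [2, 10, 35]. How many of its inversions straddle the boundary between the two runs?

12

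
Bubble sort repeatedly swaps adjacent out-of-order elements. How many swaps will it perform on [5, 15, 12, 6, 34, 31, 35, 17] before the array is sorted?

The minimum number of adjacent swaps to sort an array equals its inversion count, since every such swap removes exactly one inversion.
Count inversions — for each element, later elements that are smaller:
5: none → 0
15: 12, 6 → 2
12: 6 → 1
6: none → 0
34: 31, 17 → 2
31: 17 → 1
35: 17 → 1
17: none → 0
Total inversions: 0 + 2 + 1 + 0 + 2 + 1 + 1 + 0 = 7

7 swaps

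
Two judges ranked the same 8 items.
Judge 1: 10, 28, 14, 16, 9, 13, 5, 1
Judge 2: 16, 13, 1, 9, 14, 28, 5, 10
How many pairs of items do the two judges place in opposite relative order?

19

Assign each item its position (1..8) in the first ordering, then rewrite the second ordering as that position sequence:
positions: 10→1, 28→2, 14→3, 16→4, 9→5, 13→6, 5→7, 1→8
second ordering as positions: [4, 6, 8, 5, 3, 2, 7, 1]
Discordant pairs = inversions in this position sequence.
4: 3, 2, 1 → 3
6: 5, 3, 2, 1 → 4
8: 5, 3, 2, 7, 1 → 5
5: 3, 2, 1 → 3
3: 2, 1 → 2
2: 1 → 1
7: 1 → 1
1: 0
Total: 3 + 4 + 5 + 3 + 2 + 1 + 1 + 0 = 19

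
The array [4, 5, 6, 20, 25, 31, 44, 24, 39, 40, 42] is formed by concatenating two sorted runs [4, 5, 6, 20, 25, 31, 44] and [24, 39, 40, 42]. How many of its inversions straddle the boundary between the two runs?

There are 6 split inversions.

Take each right-half value and tally the left-half values above it:
r = 24: 25, 31, 44 → 3
r = 39: 44 → 1
r = 40: 44 → 1
r = 42: 44 → 1
Cross-inversions: 3 + 1 + 1 + 1 = 6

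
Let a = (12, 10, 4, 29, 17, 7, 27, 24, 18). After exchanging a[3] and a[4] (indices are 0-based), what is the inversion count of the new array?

Positions 3 and 4 hold 29 and 17; after swapping, the array is [12, 10, 4, 17, 29, 7, 27, 24, 18].
Element-by-element contributions:
12: 3
10: 2
4: 0
17: 1
29: 4
7: 0
27: 2
24: 1
18: 0
Sum: 3 + 2 + 0 + 1 + 4 + 0 + 2 + 1 + 0 = 13

13 inversions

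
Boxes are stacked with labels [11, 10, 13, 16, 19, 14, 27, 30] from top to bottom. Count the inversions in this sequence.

Sweep left to right; for each value list the smaller values that follow it:
11: 1
10: 0
13: 0
16: 1
19: 1
14: 0
27: 0
30: 0
Sum: 1 + 0 + 0 + 1 + 1 + 0 + 0 + 0 = 3

3 inversions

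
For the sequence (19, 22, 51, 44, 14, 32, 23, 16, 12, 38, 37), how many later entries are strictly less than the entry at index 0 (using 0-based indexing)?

3

The element at index 0 is 19.
Elements after it: 22, 51, 44, 14, 32, 23, 16, 12, 38, 37
Those smaller than 19: 14, 16, 12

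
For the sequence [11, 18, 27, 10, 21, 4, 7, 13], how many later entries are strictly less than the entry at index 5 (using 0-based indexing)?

The element at index 5 is 4.
Elements after it: 7, 13
None of them are smaller than 4.

0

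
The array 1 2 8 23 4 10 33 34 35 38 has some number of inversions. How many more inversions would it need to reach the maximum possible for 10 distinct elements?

42

Maximum inversions for 10 distinct elements is C(10, 2) = 10·9/2 = 45.
Current inversions — for each element, count later smaller elements:
1: 0
2: 0
8: 1
23: 2
4: 0
10: 0
33: 0
34: 0
35: 0
38: 0
Current total: 0 + 0 + 1 + 2 + 0 + 0 + 0 + 0 + 0 + 0 = 3
Shortfall: 45 − 3 = 42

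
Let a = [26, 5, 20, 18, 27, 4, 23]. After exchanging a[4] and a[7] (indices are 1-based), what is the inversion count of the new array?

12 inversions

Positions 4 and 7 hold 18 and 23; after swapping, the array is [26, 5, 20, 23, 27, 4, 18].
Count, for each position, how many later elements it exceeds:
26: 5
5: 1
20: 2
23: 2
27: 2
4: 0
18: 0
Sum: 5 + 1 + 2 + 2 + 2 + 0 + 0 = 12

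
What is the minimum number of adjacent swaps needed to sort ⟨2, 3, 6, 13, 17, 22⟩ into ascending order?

Minimum adjacent swaps = number of inversions (each swap of adjacent out-of-order elements removes one inversion and no swap can remove more).
Count inversions — for each element, later elements that are smaller:
2: none → 0
3: none → 0
6: none → 0
13: none → 0
17: none → 0
22: none → 0
Total inversions: 0 + 0 + 0 + 0 + 0 + 0 = 0

0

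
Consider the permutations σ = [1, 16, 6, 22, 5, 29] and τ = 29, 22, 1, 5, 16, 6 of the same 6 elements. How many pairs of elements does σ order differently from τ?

Assign each item its position (1..6) in the first ordering, then rewrite the second ordering as that position sequence:
positions: 1→1, 16→2, 6→3, 22→4, 5→5, 29→6
second ordering as positions: [6, 4, 1, 5, 2, 3]
Discordant pairs = inversions in this position sequence.
6: 4, 1, 5, 2, 3 → 5
4: 1, 2, 3 → 3
1: 0
5: 2, 3 → 2
2: 0
3: 0
Total: 5 + 3 + 0 + 2 + 0 + 0 = 10

10 discordant pairs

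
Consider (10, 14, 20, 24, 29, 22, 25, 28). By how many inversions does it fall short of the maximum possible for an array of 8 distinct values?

24 inversions short

Maximum inversions for 8 distinct elements is C(8, 2) = 8·7/2 = 28.
Current inversions — for each element, count later smaller elements:
10: 0
14: 0
20: 0
24: 1
29: 3
22: 0
25: 0
28: 0
Current total: 0 + 0 + 0 + 1 + 3 + 0 + 0 + 0 = 4
Shortfall: 28 − 4 = 24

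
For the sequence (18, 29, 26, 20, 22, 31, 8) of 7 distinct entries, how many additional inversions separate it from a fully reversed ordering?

Maximum inversions for 7 distinct elements is C(7, 2) = 7·6/2 = 21.
Current inversions — for each element, count later smaller elements:
18: 1
29: 4
26: 3
20: 1
22: 1
31: 1
8: 0
Current total: 1 + 4 + 3 + 1 + 1 + 1 + 0 = 11
Shortfall: 21 − 11 = 10

10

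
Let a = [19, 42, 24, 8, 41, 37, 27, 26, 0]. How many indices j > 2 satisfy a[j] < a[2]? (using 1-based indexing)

The element at index 2 is 42.
Elements after it: 24, 8, 41, 37, 27, 26, 0
Those smaller than 42: 24, 8, 41, 37, 27, 26, 0

7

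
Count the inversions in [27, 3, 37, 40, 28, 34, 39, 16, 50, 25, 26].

26 inversions

For each element, count later entries that are smaller:
27: 4
3: 0
37: 5
40: 6
28: 3
34: 3
39: 3
16: 0
50: 2
25: 0
26: 0
Sum: 4 + 0 + 5 + 6 + 3 + 3 + 3 + 0 + 2 + 0 + 0 = 26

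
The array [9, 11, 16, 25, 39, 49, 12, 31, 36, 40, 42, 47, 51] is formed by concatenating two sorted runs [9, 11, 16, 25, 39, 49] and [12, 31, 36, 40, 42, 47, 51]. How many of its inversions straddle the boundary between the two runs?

Take each right-half value and tally the left-half values above it:
r = 12: 16, 25, 39, 49 → 4
r = 31: 39, 49 → 2
r = 36: 39, 49 → 2
r = 40: 49 → 1
r = 42: 49 → 1
r = 47: 49 → 1
r = 51: none → 0
Cross-inversions: 4 + 2 + 2 + 1 + 1 + 1 + 0 = 11

11 cross-inversions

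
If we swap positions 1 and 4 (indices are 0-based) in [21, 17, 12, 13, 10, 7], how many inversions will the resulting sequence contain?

Positions 1 and 4 hold 17 and 10; after swapping, the array is [21, 10, 12, 13, 17, 7].
For each element, count later entries that are smaller:
21 → 10, 12, 13, 17, 7 → 5
10 → 7 → 1
12 → 7 → 1
13 → 7 → 1
17 → 7 → 1
7 → none → 0
Sum: 5 + 1 + 1 + 1 + 1 + 0 = 9

9 inversions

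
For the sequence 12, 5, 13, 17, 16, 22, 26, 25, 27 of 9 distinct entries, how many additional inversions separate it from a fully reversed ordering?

33 inversions short

Maximum inversions for 9 distinct elements is C(9, 2) = 9·8/2 = 36.
Current inversions — for each element, count later smaller elements:
12: 1
5: 0
13: 0
17: 1
16: 0
22: 0
26: 1
25: 0
27: 0
Current total: 1 + 0 + 0 + 1 + 0 + 0 + 1 + 0 + 0 = 3
Shortfall: 36 − 3 = 33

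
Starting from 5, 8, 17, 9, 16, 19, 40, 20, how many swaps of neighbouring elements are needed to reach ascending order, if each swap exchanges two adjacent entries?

3 adjacent swaps

The minimum number of adjacent swaps to sort an array equals its inversion count, since every such swap removes exactly one inversion.
Count inversions — for each element, later elements that are smaller:
5: none → 0
8: none → 0
17: 9, 16 → 2
9: none → 0
16: none → 0
19: none → 0
40: 20 → 1
20: none → 0
Total inversions: 0 + 0 + 2 + 0 + 0 + 0 + 1 + 0 = 3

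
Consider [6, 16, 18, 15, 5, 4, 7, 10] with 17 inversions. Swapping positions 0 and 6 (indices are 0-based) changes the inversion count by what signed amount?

+1

Positions 0 and 6 hold 6 and 7; after swapping, the array is [7, 16, 18, 15, 5, 4, 6, 10].
Element-by-element contributions:
7: 3
16: 5
18: 5
15: 4
5: 1
4: 0
6: 0
10: 0
Sum: 3 + 5 + 5 + 4 + 1 + 0 + 0 + 0 = 18
Change: 18 − 17 = +1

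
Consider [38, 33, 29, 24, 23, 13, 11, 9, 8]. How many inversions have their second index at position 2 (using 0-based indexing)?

The element at index 2 is 29.
Elements before it: 38, 33
Those larger than 29: 38, 33

2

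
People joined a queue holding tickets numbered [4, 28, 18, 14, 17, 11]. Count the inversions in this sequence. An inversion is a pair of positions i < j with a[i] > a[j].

Count, for each position, how many later elements it exceeds:
4 → none → 0
28 → 18, 14, 17, 11 → 4
18 → 14, 17, 11 → 3
14 → 11 → 1
17 → 11 → 1
11 → none → 0
Sum: 0 + 4 + 3 + 1 + 1 + 0 = 9

9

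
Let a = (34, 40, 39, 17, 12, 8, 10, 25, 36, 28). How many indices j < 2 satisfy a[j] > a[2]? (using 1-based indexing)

The element at index 2 is 40.
Elements before it: 34
None of them are larger than 40.

0 such elements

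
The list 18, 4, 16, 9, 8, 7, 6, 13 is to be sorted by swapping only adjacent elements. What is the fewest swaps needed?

18

Each adjacent swap fixes exactly one inversion, so the minimum swap count equals the number of inversions.
Count inversions — for each element, later elements that are smaller:
18: 4, 16, 9, 8, 7, 6, 13 → 7
4: none → 0
16: 9, 8, 7, 6, 13 → 5
9: 8, 7, 6 → 3
8: 7, 6 → 2
7: 6 → 1
6: none → 0
13: none → 0
Total inversions: 7 + 0 + 5 + 3 + 2 + 1 + 0 + 0 = 18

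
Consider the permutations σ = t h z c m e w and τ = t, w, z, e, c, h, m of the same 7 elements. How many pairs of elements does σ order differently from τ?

10

Assign each item its position (1..7) in the first ordering, then rewrite the second ordering as that position sequence:
positions: t→1, h→2, z→3, c→4, m→5, e→6, w→7
second ordering as positions: [1, 7, 3, 6, 4, 2, 5]
Discordant pairs = inversions in this position sequence.
1: 0
7: 3, 6, 4, 2, 5 → 5
3: 2 → 1
6: 4, 2, 5 → 3
4: 2 → 1
2: 0
5: 0
Total: 0 + 5 + 1 + 3 + 1 + 0 + 0 = 10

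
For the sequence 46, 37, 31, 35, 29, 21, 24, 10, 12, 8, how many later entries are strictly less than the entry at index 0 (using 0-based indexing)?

The element at index 0 is 46.
Elements after it: 37, 31, 35, 29, 21, 24, 10, 12, 8
Those smaller than 46: 37, 31, 35, 29, 21, 24, 10, 12, 8

9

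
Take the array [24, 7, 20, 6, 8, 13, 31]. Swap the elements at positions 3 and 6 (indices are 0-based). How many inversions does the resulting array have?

Positions 3 and 6 hold 6 and 31; after swapping, the array is [24, 7, 20, 31, 8, 13, 6].
Element-by-element contributions:
24 → 7, 20, 8, 13, 6 → 5
7 → 6 → 1
20 → 8, 13, 6 → 3
31 → 8, 13, 6 → 3
8 → 6 → 1
13 → 6 → 1
6 → none → 0
Sum: 5 + 1 + 3 + 3 + 1 + 1 + 0 = 14

There are 14 inversions.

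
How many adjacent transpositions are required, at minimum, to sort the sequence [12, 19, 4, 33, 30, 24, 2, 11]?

There are 16 adjacent swaps.

The minimum number of adjacent swaps to sort an array equals its inversion count, since every such swap removes exactly one inversion.
Count inversions — for each element, later elements that are smaller:
12: 4, 2, 11 → 3
19: 4, 2, 11 → 3
4: 2 → 1
33: 30, 24, 2, 11 → 4
30: 24, 2, 11 → 3
24: 2, 11 → 2
2: none → 0
11: none → 0
Total inversions: 3 + 3 + 1 + 4 + 3 + 2 + 0 + 0 = 16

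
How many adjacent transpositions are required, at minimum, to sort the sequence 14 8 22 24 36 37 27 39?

The minimum number of adjacent swaps to sort an array equals its inversion count, since every such swap removes exactly one inversion.
Count inversions — for each element, later elements that are smaller:
14: 8 → 1
8: none → 0
22: none → 0
24: none → 0
36: 27 → 1
37: 27 → 1
27: none → 0
39: none → 0
Total inversions: 1 + 0 + 0 + 0 + 1 + 1 + 0 + 0 = 3

3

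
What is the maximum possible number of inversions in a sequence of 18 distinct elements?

153 inversions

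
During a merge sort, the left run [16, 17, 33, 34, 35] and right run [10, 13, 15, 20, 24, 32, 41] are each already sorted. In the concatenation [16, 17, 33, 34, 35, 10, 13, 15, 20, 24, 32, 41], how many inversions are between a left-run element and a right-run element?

Take each right-half value and tally the left-half values above it:
r = 10: 16, 17, 33, 34, 35 → 5
r = 13: 16, 17, 33, 34, 35 → 5
r = 15: 16, 17, 33, 34, 35 → 5
r = 20: 33, 34, 35 → 3
r = 24: 33, 34, 35 → 3
r = 32: 33, 34, 35 → 3
r = 41: none → 0
Cross-inversions: 5 + 5 + 5 + 3 + 3 + 3 + 0 = 24

There are 24 cross-inversions.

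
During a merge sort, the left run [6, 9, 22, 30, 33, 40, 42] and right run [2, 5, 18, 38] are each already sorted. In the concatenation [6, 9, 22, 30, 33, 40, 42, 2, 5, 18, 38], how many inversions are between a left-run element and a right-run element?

21

Count, for every r in R, how many entries of L exceed r:
r = 2: 6, 9, 22, 30, 33, 40, 42 → 7
r = 5: 6, 9, 22, 30, 33, 40, 42 → 7
r = 18: 22, 30, 33, 40, 42 → 5
r = 38: 40, 42 → 2
Cross-inversions: 7 + 7 + 5 + 2 = 21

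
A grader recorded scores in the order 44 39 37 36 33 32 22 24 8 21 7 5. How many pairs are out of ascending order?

For each element, count later entries that are smaller:
44: 11
39: 10
37: 9
36: 8
33: 7
32: 6
22: 4
24: 4
8: 2
21: 2
7: 1
5: 0
Sum: 11 + 10 + 9 + 8 + 7 + 6 + 4 + 4 + 2 + 2 + 1 + 0 = 64

64 inversions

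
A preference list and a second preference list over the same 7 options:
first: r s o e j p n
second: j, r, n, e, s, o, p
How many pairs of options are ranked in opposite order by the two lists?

Pairs: 10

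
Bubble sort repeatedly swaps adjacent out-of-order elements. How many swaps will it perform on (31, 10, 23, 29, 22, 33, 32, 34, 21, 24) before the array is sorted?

Each adjacent swap fixes exactly one inversion, so the minimum swap count equals the number of inversions.
Count inversions — for each element, later elements that are smaller:
31: 10, 23, 29, 22, 21, 24 → 6
10: none → 0
23: 22, 21 → 2
29: 22, 21, 24 → 3
22: 21 → 1
33: 32, 21, 24 → 3
32: 21, 24 → 2
34: 21, 24 → 2
21: none → 0
24: none → 0
Total inversions: 6 + 0 + 2 + 3 + 1 + 3 + 2 + 2 + 0 + 0 = 19

19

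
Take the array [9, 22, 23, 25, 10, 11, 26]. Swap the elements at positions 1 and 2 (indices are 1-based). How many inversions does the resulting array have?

7 inversions

Positions 1 and 2 hold 9 and 22; after swapping, the array is [22, 9, 23, 25, 10, 11, 26].
Sweep left to right; for each value list the smaller values that follow it:
22: 3
9: 0
23: 2
25: 2
10: 0
11: 0
26: 0
Sum: 3 + 0 + 2 + 2 + 0 + 0 + 0 = 7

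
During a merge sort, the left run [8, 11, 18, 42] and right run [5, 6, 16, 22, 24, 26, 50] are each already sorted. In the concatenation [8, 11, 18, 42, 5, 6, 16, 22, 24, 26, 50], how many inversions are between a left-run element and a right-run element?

13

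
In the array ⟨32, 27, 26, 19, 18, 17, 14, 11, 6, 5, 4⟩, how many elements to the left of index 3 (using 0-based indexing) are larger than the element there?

The element at index 3 is 19.
Elements before it: 32, 27, 26
Those larger than 19: 32, 27, 26

3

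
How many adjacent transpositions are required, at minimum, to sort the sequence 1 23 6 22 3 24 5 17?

12 adjacent swaps

The minimum number of adjacent swaps to sort an array equals its inversion count, since every such swap removes exactly one inversion.
Count inversions — for each element, later elements that are smaller:
1: none → 0
23: 6, 22, 3, 5, 17 → 5
6: 3, 5 → 2
22: 3, 5, 17 → 3
3: none → 0
24: 5, 17 → 2
5: none → 0
17: none → 0
Total inversions: 0 + 5 + 2 + 3 + 0 + 2 + 0 + 0 = 12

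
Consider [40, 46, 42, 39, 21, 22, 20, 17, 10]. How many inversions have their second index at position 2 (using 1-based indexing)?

0

The element at index 2 is 46.
Elements before it: 40
None of them are larger than 46.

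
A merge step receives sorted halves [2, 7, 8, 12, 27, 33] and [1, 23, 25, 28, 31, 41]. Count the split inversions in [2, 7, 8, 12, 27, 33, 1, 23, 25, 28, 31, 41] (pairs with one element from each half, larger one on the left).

Take each right-half value and tally the left-half values above it:
r = 1: 2, 7, 8, 12, 27, 33 → 6
r = 23: 27, 33 → 2
r = 25: 27, 33 → 2
r = 28: 33 → 1
r = 31: 33 → 1
r = 41: none → 0
Cross-inversions: 6 + 2 + 2 + 1 + 1 + 0 = 12

There are 12 cross-inversions.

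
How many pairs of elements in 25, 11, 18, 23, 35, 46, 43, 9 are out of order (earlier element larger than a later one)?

11

Element-by-element contributions:
25: 4
11: 1
18: 1
23: 1
35: 1
46: 2
43: 1
9: 0
Sum: 4 + 1 + 1 + 1 + 1 + 2 + 1 + 0 = 11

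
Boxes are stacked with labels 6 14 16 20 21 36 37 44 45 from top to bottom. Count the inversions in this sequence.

Inversions: 0

Sweep left to right; for each value list the smaller values that follow it:
6 → none → 0
14 → none → 0
16 → none → 0
20 → none → 0
21 → none → 0
36 → none → 0
37 → none → 0
44 → none → 0
45 → none → 0
Sum: 0 + 0 + 0 + 0 + 0 + 0 + 0 + 0 + 0 = 0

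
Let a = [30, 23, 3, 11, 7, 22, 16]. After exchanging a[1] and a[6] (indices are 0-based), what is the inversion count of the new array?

Positions 1 and 6 hold 23 and 16; after swapping, the array is [30, 16, 3, 11, 7, 22, 23].
For each element, count later entries that are smaller:
30 → 16, 3, 11, 7, 22, 23 → 6
16 → 3, 11, 7 → 3
3 → none → 0
11 → 7 → 1
7 → none → 0
22 → none → 0
23 → none → 0
Sum: 6 + 3 + 0 + 1 + 0 + 0 + 0 = 10

10 inversions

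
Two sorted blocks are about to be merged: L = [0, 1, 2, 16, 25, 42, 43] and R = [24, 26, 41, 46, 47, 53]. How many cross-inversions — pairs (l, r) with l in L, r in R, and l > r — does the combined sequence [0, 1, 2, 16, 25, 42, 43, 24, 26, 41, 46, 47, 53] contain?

There are 7 split inversions.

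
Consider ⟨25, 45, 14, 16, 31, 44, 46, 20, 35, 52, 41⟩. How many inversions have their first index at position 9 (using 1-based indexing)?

0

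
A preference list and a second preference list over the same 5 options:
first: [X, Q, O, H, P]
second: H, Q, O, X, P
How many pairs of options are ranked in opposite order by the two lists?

5 pairs

Assign each item its position (1..5) in the first ordering, then rewrite the second ordering as that position sequence:
positions: X→1, Q→2, O→3, H→4, P→5
second ordering as positions: [4, 2, 3, 1, 5]
Discordant pairs = inversions in this position sequence.
4: 2, 3, 1 → 3
2: 1 → 1
3: 1 → 1
1: 0
5: 0
Total: 3 + 1 + 1 + 0 + 0 = 5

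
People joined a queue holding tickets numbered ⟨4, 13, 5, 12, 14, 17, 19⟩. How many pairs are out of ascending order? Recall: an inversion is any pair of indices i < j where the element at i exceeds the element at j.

Listing every pair i<j with a[i]>a[j] (using 1-based positions):
(2,3): 13 > 5
(2,4): 13 > 12
That's 2 pairs.

Inversions: 2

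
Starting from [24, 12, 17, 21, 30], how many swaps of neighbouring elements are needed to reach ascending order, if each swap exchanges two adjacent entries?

Minimum adjacent swaps = number of inversions (each swap of adjacent out-of-order elements removes one inversion and no swap can remove more).
Count inversions — for each element, later elements that are smaller:
24: 12, 17, 21 → 3
12: none → 0
17: none → 0
21: none → 0
30: none → 0
Total inversions: 3 + 0 + 0 + 0 + 0 = 3

3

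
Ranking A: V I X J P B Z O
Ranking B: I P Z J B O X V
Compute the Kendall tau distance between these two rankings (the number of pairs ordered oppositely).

Assign each item its position (1..8) in the first ordering, then rewrite the second ordering as that position sequence:
positions: V→1, I→2, X→3, J→4, P→5, B→6, Z→7, O→8
second ordering as positions: [2, 5, 7, 4, 6, 8, 3, 1]
Discordant pairs = inversions in this position sequence.
2: 1 → 1
5: 4, 3, 1 → 3
7: 4, 6, 3, 1 → 4
4: 3, 1 → 2
6: 3, 1 → 2
8: 3, 1 → 2
3: 1 → 1
1: 0
Total: 1 + 3 + 4 + 2 + 2 + 2 + 1 + 0 = 15

15 discordant pairs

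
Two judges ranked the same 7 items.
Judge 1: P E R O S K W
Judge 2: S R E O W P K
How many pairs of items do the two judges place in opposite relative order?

Assign each item its position (1..7) in the first ordering, then rewrite the second ordering as that position sequence:
positions: P→1, E→2, R→3, O→4, S→5, K→6, W→7
second ordering as positions: [5, 3, 2, 4, 7, 1, 6]
Discordant pairs = inversions in this position sequence.
5: 3, 2, 4, 1 → 4
3: 2, 1 → 2
2: 1 → 1
4: 1 → 1
7: 1, 6 → 2
1: 0
6: 0
Total: 4 + 2 + 1 + 1 + 2 + 0 + 0 = 10

10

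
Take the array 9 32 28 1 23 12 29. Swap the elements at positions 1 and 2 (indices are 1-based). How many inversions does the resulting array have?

Inversions: 11

Positions 1 and 2 hold 9 and 32; after swapping, the array is [32, 9, 28, 1, 23, 12, 29].
Element-by-element contributions:
32 → 9, 28, 1, 23, 12, 29 → 6
9 → 1 → 1
28 → 1, 23, 12 → 3
1 → none → 0
23 → 12 → 1
12 → none → 0
29 → none → 0
Sum: 6 + 1 + 3 + 0 + 1 + 0 + 0 = 11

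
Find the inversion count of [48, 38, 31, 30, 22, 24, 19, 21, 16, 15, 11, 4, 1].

Out-of-order pairs: 76

Sweep left to right; for each value list the smaller values that follow it:
48 → 38, 31, 30, 22, 24, 19, 21, 16, 15, 11, 4, 1 → 12
38 → 31, 30, 22, 24, 19, 21, 16, 15, 11, 4, 1 → 11
31 → 30, 22, 24, 19, 21, 16, 15, 11, 4, 1 → 10
30 → 22, 24, 19, 21, 16, 15, 11, 4, 1 → 9
22 → 19, 21, 16, 15, 11, 4, 1 → 7
24 → 19, 21, 16, 15, 11, 4, 1 → 7
19 → 16, 15, 11, 4, 1 → 5
21 → 16, 15, 11, 4, 1 → 5
16 → 15, 11, 4, 1 → 4
15 → 11, 4, 1 → 3
11 → 4, 1 → 2
4 → 1 → 1
1 → none → 0
Sum: 12 + 11 + 10 + 9 + 7 + 7 + 5 + 5 + 4 + 3 + 2 + 1 + 0 = 76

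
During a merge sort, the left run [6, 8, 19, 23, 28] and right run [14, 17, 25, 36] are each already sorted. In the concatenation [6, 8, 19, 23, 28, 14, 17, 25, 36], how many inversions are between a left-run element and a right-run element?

For each element r of the right run, count left-run elements greater than r:
r = 14: 19, 23, 28 → 3
r = 17: 19, 23, 28 → 3
r = 25: 28 → 1
r = 36: none → 0
Cross-inversions: 3 + 3 + 1 + 0 = 7

7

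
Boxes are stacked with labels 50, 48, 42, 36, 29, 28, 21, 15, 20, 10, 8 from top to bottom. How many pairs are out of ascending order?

54

Sweep left to right; for each value list the smaller values that follow it:
50 → 48, 42, 36, 29, 28, 21, 15, 20, 10, 8 → 10
48 → 42, 36, 29, 28, 21, 15, 20, 10, 8 → 9
42 → 36, 29, 28, 21, 15, 20, 10, 8 → 8
36 → 29, 28, 21, 15, 20, 10, 8 → 7
29 → 28, 21, 15, 20, 10, 8 → 6
28 → 21, 15, 20, 10, 8 → 5
21 → 15, 20, 10, 8 → 4
15 → 10, 8 → 2
20 → 10, 8 → 2
10 → 8 → 1
8 → none → 0
Sum: 10 + 9 + 8 + 7 + 6 + 5 + 4 + 2 + 2 + 1 + 0 = 54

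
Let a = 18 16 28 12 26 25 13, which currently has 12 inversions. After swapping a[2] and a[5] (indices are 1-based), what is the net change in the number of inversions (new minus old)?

Positions 2 and 5 hold 16 and 26; after swapping, the array is [18, 26, 28, 12, 16, 25, 13].
For each element, count later entries that are smaller:
18: 3
26: 4
28: 4
12: 0
16: 1
25: 1
13: 0
Sum: 3 + 4 + 4 + 0 + 1 + 1 + 0 = 13
Change: 13 − 12 = +1

+1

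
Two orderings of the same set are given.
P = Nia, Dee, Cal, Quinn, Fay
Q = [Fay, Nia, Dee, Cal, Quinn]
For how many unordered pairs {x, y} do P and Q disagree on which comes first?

4 disagreeing pairs

Assign each item its position (1..5) in the first ordering, then rewrite the second ordering as that position sequence:
positions: Nia→1, Dee→2, Cal→3, Quinn→4, Fay→5
second ordering as positions: [5, 1, 2, 3, 4]
Discordant pairs = inversions in this position sequence.
5: 1, 2, 3, 4 → 4
1: 0
2: 0
3: 0
4: 0
Total: 4 + 0 + 0 + 0 + 0 = 4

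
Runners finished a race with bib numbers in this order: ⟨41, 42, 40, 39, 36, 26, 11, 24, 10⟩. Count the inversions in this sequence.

34 inversions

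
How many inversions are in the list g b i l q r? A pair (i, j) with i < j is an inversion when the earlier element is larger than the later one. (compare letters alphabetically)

Sweep left to right; for each value list the smaller values that follow it:
g: 1
b: 0
i: 0
l: 0
q: 0
r: 0
Sum: 1 + 0 + 0 + 0 + 0 + 0 = 1

1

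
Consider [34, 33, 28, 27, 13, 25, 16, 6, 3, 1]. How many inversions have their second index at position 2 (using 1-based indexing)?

The element at index 2 is 33.
Elements before it: 34
Those larger than 33: 34

1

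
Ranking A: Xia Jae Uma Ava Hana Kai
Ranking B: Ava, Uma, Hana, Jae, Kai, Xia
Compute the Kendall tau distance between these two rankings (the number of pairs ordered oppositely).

Assign each item its position (1..6) in the first ordering, then rewrite the second ordering as that position sequence:
positions: Xia→1, Jae→2, Uma→3, Ava→4, Hana→5, Kai→6
second ordering as positions: [4, 3, 5, 2, 6, 1]
Discordant pairs = inversions in this position sequence.
4: 3, 2, 1 → 3
3: 2, 1 → 2
5: 2, 1 → 2
2: 1 → 1
6: 1 → 1
1: 0
Total: 3 + 2 + 2 + 1 + 1 + 0 = 9

9 discordant pairs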